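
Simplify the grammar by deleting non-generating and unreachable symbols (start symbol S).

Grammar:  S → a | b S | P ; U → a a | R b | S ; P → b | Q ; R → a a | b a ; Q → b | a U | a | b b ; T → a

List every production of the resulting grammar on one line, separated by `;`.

S → a | b S | P; U → a a | R b | S; P → b | Q; R → a a | b a; Q → b | a U | a | b b

Generating nonterminals: {P, Q, R, S, T, U}.
Reachable from S after that: {P, Q, R, S, U}.
Removed useless symbols: {T} and every production mentioning them.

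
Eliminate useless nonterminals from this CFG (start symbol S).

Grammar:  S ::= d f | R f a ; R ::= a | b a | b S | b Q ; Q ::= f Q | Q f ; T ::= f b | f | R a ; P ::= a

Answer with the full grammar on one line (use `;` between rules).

Generating nonterminals: {P, R, S, T}.
Reachable from S after that: {R, S}.
Removed useless symbols: {P, Q, T} and every production mentioning them.

S ::= d f | R f a; R ::= a | b a | b S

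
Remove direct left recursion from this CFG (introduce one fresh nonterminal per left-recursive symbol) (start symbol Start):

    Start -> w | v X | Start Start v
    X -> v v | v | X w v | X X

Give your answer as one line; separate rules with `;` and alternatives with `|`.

Left recursion appears on Start, X.
For Start: α = {Start v}, β = {w, v X}. Rewrite as Start → β Start1 and Start1 → α Start1 | ε.
For X: α = {w v, X}, β = {v v, v}. Rewrite as X → β X1 and X1 → α X1 | ε.

Start -> w Start1 | v X Start1; X -> v v X1 | v X1; Start1 -> Start v Start1 | ε; X1 -> w v X1 | X X1 | ε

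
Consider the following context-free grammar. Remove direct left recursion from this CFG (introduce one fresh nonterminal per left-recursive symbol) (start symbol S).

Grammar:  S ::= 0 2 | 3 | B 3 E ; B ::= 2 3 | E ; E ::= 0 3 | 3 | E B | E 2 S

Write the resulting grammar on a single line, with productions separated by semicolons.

Directly left-recursive nonterminal: E.
For E: α = {B, 2 S}, β = {0 3, 3}. Rewrite as E → β E' and E' → α E' | ε.

S ::= 0 2 | 3 | B 3 E; B ::= 2 3 | E; E ::= 0 3 E' | 3 E'; E' ::= B E' | 2 S E' | ε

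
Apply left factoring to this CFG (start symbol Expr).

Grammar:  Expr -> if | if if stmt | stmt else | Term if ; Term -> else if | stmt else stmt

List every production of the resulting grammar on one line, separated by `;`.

Expr -> stmt else | Term if | if Expr1; Term -> else if | stmt else stmt; Expr1 -> ε | if stmt

Expr has alternatives sharing prefix 'if': factor to Expr → if Expr1 with Expr1 → ε | if stmt.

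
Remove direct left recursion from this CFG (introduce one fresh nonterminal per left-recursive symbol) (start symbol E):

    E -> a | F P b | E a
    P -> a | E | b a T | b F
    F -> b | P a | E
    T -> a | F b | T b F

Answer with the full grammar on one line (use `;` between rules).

E, T are directly left-recursive.
For E: α = {a}, β = {a, F P b}. Rewrite as E → β E' and E' → α E' | ε.
For T: α = {b F}, β = {a, F b}. Rewrite as T → β T' and T' → α T' | ε.

E -> a E' | F P b E'; P -> a | E | b a T | b F; F -> b | P a | E; T -> a T' | F b T'; E' -> a E' | ε; T' -> b F T' | ε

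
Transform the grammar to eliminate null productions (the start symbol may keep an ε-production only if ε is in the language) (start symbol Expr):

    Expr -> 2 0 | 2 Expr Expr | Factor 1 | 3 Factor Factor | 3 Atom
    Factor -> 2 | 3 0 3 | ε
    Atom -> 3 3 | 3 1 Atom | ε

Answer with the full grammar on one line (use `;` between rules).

The nullable symbols are {Atom, Factor}.
ε ∉ L(G), so no ε-production is kept.
For each production, add variants omitting each subset of nullable occurrences: Expr → Factor 1 gives Factor 1 | 1. Expr → 3 Factor Factor gives 3 Factor Factor | 3 Factor | 3. Atom → 3 1 Atom gives 3 1 Atom | 3 1.

Expr -> 2 0 | 2 Expr Expr | Factor 1 | 1 | 3 Factor Factor | 3 Factor | 3 | 3 Atom; Factor -> 2 | 3 0 3; Atom -> 3 3 | 3 1 Atom | 3 1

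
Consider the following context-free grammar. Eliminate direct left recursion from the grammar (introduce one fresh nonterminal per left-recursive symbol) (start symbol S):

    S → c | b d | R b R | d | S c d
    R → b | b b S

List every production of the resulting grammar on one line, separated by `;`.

S → c S' | b d S' | R b R S' | d S'; R → b | b b S; S' → c d S' | eps

Left recursion appears on S.
For S: α = {c d}, β = {c, b d, R b R, d}. Rewrite as S → β S' and S' → α S' | ε.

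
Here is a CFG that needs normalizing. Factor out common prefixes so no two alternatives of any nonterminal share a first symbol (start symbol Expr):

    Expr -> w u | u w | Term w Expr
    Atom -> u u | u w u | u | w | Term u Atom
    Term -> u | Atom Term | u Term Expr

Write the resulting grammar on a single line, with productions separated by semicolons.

Expr -> w u | u w | Term w Expr; Atom -> w | Term u Atom | u Atom1; Term -> Atom Term | u Term1; Atom1 -> u | w u | ε; Term1 -> ε | Term Expr

Atom has alternatives sharing prefix 'u': factor to Atom → u Atom1 with Atom1 → u | w u | ε.
Term has alternatives sharing prefix 'u': factor to Term → u Term1 with Term1 → ε | Term Expr.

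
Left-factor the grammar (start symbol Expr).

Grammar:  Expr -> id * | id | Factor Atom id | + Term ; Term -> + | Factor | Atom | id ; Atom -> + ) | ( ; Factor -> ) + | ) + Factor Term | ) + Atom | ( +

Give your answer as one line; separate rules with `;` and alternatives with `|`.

Expr has alternatives sharing prefix 'id': factor to Expr → id Expr1 with Expr1 → * | ε.
Factor has alternatives sharing prefix ') +': factor to Factor → ) + Factor1 with Factor1 → ε | Factor Term | Atom.

Expr -> Factor Atom id | + Term | id Expr1; Term -> + | Factor | Atom | id; Atom -> + ) | (; Factor -> ( + | ) + Factor1; Expr1 -> * | ε; Factor1 -> ε | Factor Term | Atom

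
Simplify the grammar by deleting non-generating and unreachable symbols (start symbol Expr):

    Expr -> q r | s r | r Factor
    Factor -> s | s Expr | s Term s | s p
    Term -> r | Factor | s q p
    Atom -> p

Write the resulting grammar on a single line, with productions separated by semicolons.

Generating nonterminals: {Atom, Expr, Factor, Term}.
Reachable from Expr after that: {Expr, Factor, Term}.
Removed useless symbols: {Atom} and every production mentioning them.

Expr -> q r | s r | r Factor; Factor -> s | s Expr | s Term s | s p; Term -> r | Factor | s q p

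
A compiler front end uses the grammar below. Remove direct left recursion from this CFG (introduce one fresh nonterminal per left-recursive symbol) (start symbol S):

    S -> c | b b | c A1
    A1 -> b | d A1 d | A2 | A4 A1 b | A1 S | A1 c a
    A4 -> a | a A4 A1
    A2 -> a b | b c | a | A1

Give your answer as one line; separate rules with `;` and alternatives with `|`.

S -> c | b b | c A1; A1 -> b A1' | d A1 d A1' | A2 A1' | A4 A1 b A1'; A4 -> a | a A4 A1; A2 -> a b | b c | a | A1; A1' -> S A1' | c a A1' | ε

Left recursion appears on A1.
For A1: α = {S, c a}, β = {b, d A1 d, A2, A4 A1 b}. Rewrite as A1 → β A1' and A1' → α A1' | ε.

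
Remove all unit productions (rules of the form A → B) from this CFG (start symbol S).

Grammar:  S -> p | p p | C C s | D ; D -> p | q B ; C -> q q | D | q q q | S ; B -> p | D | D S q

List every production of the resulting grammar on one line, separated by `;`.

S -> p | q B | p p | C C s; D -> p | q B; C -> p | p p | C C s | q q | q q q | q B; B -> p | D S q | q B

Unit pairs: B ⇒* {D}; C ⇒* {D, S}; S ⇒* {D}.
For every A with A ⇒* B via unit rules, add B's non-unit alternatives to A; then delete every rule of the form X → Y.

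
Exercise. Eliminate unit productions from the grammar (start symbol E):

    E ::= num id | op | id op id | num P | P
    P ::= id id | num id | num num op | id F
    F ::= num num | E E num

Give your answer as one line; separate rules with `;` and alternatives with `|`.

Unit pairs: E ⇒* {P}.
For each unit pair (A, B), copy every non-unit production of B to A, then drop all unit productions.

E ::= num id | op | id op id | num P | id id | num num op | id F; P ::= id id | num id | num num op | id F; F ::= num num | E E num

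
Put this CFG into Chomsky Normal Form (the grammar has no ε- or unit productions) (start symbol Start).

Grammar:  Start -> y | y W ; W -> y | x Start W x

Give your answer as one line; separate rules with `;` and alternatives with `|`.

Introduce a nonterminal for each terminal appearing in a rule of length ≥ 2: X1 → y, X2 → x.
Binarize each right-hand side of length ≥ 3 by chaining fresh nonterminals (Y1, Y2, …): affected rules were W → X2 Start W X2.

Start -> y | X1 W; W -> y | X2 Y1; X1 -> y; X2 -> x; Y1 -> Start Y2; Y2 -> W X2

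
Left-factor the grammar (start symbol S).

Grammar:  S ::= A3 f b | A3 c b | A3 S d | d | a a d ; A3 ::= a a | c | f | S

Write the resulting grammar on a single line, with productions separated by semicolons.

S ::= d | a a d | A3 S'; A3 ::= a a | c | f | S; S' ::= f b | c b | S d

S has alternatives sharing prefix 'A3': factor to S → A3 S' with S' → f b | c b | S d.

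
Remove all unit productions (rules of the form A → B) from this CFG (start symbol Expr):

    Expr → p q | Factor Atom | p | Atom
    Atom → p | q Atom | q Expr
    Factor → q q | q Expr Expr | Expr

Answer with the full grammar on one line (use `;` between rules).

Expr → p | q Atom | q Expr | p q | Factor Atom; Atom → p | q Atom | q Expr; Factor → p | q Atom | q Expr | q q | q Expr Expr | p q | Factor Atom

Unit pairs: Expr ⇒* {Atom}; Factor ⇒* {Atom, Expr}.
Replace each nonterminal's rules with the union of the non-unit rules of every nonterminal it unit-derives.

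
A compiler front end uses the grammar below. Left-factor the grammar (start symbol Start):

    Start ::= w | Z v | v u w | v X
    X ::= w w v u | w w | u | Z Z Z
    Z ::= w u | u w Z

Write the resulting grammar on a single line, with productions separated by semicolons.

Start ::= w | Z v | v Start1; X ::= u | Z Z Z | w w X1; Z ::= w u | u w Z; Start1 ::= u w | X; X1 ::= v u | ε

Start has alternatives sharing prefix 'v': factor to Start → v Start1 with Start1 → u w | X.
X has alternatives sharing prefix 'w w': factor to X → w w X1 with X1 → v u | ε.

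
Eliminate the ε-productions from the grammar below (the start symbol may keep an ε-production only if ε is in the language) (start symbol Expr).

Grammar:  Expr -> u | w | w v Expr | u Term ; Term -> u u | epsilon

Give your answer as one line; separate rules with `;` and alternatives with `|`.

Expr -> u | w | w v Expr | u Term; Term -> u u

Nullable set = {Term}.
ε ∉ L(G), so no ε-production is kept.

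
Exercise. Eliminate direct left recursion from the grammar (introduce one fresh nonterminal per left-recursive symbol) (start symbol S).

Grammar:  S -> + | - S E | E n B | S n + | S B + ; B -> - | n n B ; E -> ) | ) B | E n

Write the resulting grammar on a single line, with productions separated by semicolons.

S, E are directly left-recursive.
For S: α = {n +, B +}, β = {+, - S E, E n B}. Rewrite as S → β S' and S' → α S' | ε.
For E: α = {n}, β = {), ) B}. Rewrite as E → β E' and E' → α E' | ε.

S -> + S' | - S E S' | E n B S'; B -> - | n n B; E -> ) E' | ) B E'; S' -> n + S' | B + S' | ε; E' -> n E' | ε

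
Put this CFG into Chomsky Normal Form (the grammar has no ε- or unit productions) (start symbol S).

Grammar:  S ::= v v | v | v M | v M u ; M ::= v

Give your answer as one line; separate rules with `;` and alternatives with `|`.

S ::= X1 X1 | v | X1 M | X1 Y1; M ::= v; X1 ::= v; X2 ::= u; Y1 ::= M X2

Introduce a nonterminal for each terminal appearing in a rule of length ≥ 2: X1 → v, X2 → u.
Binarize each right-hand side of length ≥ 3 by chaining fresh nonterminals (Y1, Y2, …): affected rules were S → X1 M X2.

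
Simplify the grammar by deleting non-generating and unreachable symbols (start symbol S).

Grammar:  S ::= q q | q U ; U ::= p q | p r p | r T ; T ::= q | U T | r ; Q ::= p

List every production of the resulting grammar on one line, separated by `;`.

S ::= q q | q U; U ::= p q | p r p | r T; T ::= q | U T | r

Generating nonterminals: {Q, S, T, U}.
Reachable from S after that: {S, T, U}.
Removed useless symbols: {Q} and every production mentioning them.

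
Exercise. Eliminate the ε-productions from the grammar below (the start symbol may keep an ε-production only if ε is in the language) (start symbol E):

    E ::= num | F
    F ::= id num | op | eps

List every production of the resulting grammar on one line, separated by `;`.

Nullable set = {E, F}.
ε ∈ L(G) since E is nullable, so keep E → ε.

E ::= num | F | eps; F ::= id num | op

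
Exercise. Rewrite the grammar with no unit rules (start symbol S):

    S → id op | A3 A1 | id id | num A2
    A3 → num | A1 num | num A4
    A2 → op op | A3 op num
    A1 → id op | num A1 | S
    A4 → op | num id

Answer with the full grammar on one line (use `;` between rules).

S → id op | A3 A1 | id id | num A2; A3 → num | A1 num | num A4; A2 → op op | A3 op num; A1 → id op | num A1 | A3 A1 | id id | num A2; A4 → op | num id

Unit pairs: A1 ⇒* {S}.
For each unit pair (A, B), copy every non-unit production of B to A, then drop all unit productions.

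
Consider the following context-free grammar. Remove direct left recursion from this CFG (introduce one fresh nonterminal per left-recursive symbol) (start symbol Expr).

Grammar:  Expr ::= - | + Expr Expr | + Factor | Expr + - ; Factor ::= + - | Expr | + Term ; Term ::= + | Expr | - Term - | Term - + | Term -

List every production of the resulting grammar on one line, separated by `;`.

Expr ::= - Expr1 | + Expr Expr Expr1 | + Factor Expr1; Factor ::= + - | Expr | + Term; Term ::= + Term1 | Expr Term1 | - Term - Term1; Expr1 ::= + - Expr1 | ε; Term1 ::= - + Term1 | - Term1 | ε

Left recursion appears on Expr, Term.
For Expr: α = {+ -}, β = {-, + Expr Expr, + Factor}. Rewrite as Expr → β Expr1 and Expr1 → α Expr1 | ε.
For Term: α = {- +, -}, β = {+, Expr, - Term -}. Rewrite as Term → β Term1 and Term1 → α Term1 | ε.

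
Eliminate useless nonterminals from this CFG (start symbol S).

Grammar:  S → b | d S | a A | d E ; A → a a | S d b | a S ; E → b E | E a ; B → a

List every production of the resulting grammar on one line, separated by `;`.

S → b | d S | a A; A → a a | S d b | a S

Generating nonterminals: {A, B, S}.
Reachable from S after that: {A, S}.
Removed useless symbols: {B, E} and every production mentioning them.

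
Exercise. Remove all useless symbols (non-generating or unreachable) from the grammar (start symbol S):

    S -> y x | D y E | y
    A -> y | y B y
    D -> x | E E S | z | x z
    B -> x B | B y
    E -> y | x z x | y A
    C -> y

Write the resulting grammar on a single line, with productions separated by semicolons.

Generating nonterminals: {A, C, D, E, S}.
Reachable from S after that: {A, D, E, S}.
Removed useless symbols: {B, C} and every production mentioning them.

S -> y x | D y E | y; A -> y; D -> x | E E S | z | x z; E -> y | x z x | y A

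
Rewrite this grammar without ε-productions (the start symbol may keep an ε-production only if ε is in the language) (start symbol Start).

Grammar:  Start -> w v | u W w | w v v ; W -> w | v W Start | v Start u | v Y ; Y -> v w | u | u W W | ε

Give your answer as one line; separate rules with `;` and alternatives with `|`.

Nullable nonterminals: {Y}.
ε ∉ L(G), so no ε-production is kept.
Expand every rule over subsets of its nullable positions: W → v Y gives v Y | v.

Start -> w v | u W w | w v v; W -> w | v W Start | v Start u | v Y | v; Y -> v w | u | u W W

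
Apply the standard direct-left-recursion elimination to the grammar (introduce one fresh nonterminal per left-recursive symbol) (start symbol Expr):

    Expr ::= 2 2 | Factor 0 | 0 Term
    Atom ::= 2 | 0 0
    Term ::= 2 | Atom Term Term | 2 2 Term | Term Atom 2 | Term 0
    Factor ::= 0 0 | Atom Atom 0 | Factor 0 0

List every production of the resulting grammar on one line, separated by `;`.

Expr ::= 2 2 | Factor 0 | 0 Term; Atom ::= 2 | 0 0; Term ::= 2 Term1 | Atom Term Term Term1 | 2 2 Term Term1; Factor ::= 0 0 Factor1 | Atom Atom 0 Factor1; Term1 ::= Atom 2 Term1 | 0 Term1 | eps; Factor1 ::= 0 0 Factor1 | eps

Term, Factor are directly left-recursive.
For Term: α = {Atom 2, 0}, β = {2, Atom Term Term, 2 2 Term}. Rewrite as Term → β Term1 and Term1 → α Term1 | ε.
For Factor: α = {0 0}, β = {0 0, Atom Atom 0}. Rewrite as Factor → β Factor1 and Factor1 → α Factor1 | ε.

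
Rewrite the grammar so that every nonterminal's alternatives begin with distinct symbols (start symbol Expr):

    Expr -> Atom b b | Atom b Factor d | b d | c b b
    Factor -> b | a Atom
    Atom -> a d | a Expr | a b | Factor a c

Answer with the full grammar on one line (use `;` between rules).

Expr -> b d | c b b | Atom b Expr1; Factor -> b | a Atom; Atom -> Factor a c | a Atom1; Expr1 -> b | Factor d; Atom1 -> d | Expr | b

Expr has alternatives sharing prefix 'Atom b': factor to Expr → Atom b Expr1 with Expr1 → b | Factor d.
Atom has alternatives sharing prefix 'a': factor to Atom → a Atom1 with Atom1 → d | Expr | b.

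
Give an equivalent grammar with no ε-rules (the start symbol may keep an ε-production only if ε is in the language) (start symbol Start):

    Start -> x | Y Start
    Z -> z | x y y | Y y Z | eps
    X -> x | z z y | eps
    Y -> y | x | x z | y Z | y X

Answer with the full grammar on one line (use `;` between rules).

Start -> x | Y Start; Z -> z | x y y | Y y Z | Y y; X -> x | z z y; Y -> y | x | x z | y Z | y X

The nullable symbols are {X, Z}.
ε ∉ L(G), so no ε-production is kept.
Add the nullable-subset variants: Z → Y y Z gives Y y Z | Y y.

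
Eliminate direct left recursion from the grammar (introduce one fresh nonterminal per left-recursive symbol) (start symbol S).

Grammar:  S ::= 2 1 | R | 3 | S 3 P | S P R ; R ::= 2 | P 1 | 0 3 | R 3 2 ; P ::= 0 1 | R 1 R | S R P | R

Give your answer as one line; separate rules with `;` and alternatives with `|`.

S ::= 2 1 S' | R S' | 3 S'; R ::= 2 R' | P 1 R' | 0 3 R'; P ::= 0 1 | R 1 R | S R P | R; S' ::= 3 P S' | P R S' | ε; R' ::= 3 2 R' | ε

Directly left-recursive nonterminals: S, R.
For S: α = {3 P, P R}, β = {2 1, R, 3}. Rewrite as S → β S' and S' → α S' | ε.
For R: α = {3 2}, β = {2, P 1, 0 3}. Rewrite as R → β R' and R' → α R' | ε.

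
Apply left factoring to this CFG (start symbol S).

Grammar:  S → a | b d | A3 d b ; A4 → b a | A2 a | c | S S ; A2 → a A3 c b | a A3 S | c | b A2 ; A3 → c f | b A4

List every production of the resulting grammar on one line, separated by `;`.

S → a | b d | A3 d b; A4 → b a | A2 a | c | S S; A2 → c | b A2 | a A3 A2'; A3 → c f | b A4; A2' → c b | S

A2 has alternatives sharing prefix 'a A3': factor to A2 → a A3 A2' with A2' → c b | S.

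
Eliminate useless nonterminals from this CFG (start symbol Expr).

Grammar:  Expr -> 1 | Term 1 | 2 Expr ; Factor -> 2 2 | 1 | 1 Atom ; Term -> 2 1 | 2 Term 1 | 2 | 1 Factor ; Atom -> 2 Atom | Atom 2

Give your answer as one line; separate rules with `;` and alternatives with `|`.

Generating nonterminals: {Expr, Factor, Term}.
Reachable from Expr after that: {Expr, Factor, Term}.
Removed useless symbols: {Atom} and every production mentioning them.

Expr -> 1 | Term 1 | 2 Expr; Factor -> 2 2 | 1; Term -> 2 1 | 2 Term 1 | 2 | 1 Factor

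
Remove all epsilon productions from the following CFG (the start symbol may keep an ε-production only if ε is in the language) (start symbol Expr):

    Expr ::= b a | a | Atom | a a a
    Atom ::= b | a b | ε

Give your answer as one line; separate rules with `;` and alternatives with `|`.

Expr ::= b a | a | Atom | a a a | ε; Atom ::= b | a b

Nullable set = {Atom, Expr}.
ε ∈ L(G) since Expr is nullable, so keep Expr → ε.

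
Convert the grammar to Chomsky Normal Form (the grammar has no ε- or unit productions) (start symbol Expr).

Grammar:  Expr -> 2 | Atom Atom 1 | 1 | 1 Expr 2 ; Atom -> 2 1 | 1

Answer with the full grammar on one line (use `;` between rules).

Expr -> 2 | Atom Y1 | 1 | X1 Y2; Atom -> X2 X1 | 1; X1 -> 1; X2 -> 2; Y1 -> Atom X1; Y2 -> Expr X2

Introduce a nonterminal for each terminal appearing in a rule of length ≥ 2: X1 → 1, X2 → 2.
Binarize each right-hand side of length ≥ 3 by chaining fresh nonterminals (Y1, Y2, …): affected rules were Expr → Atom Atom X1; Expr → X1 Expr X2.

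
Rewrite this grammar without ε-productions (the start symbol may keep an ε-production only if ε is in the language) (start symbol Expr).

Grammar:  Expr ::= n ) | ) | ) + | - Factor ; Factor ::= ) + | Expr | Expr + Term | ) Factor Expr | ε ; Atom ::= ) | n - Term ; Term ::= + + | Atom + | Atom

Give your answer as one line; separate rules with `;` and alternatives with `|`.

The nullable symbols are {Factor}.
ε ∉ L(G), so no ε-production is kept.
For each production, add variants omitting each subset of nullable occurrences: Expr → - Factor gives - Factor | -. Factor → ) Factor Expr gives ) Factor Expr | ) Expr.

Expr ::= n ) | ) | ) + | - Factor | -; Factor ::= ) + | Expr | Expr + Term | ) Factor Expr | ) Expr; Atom ::= ) | n - Term; Term ::= + + | Atom + | Atom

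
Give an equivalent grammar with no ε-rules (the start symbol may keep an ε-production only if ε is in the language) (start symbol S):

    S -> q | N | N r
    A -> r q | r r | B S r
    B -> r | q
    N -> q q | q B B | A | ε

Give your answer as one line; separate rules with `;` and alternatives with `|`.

S -> q | N | N r | r | ε; A -> r q | r r | B S r | B r; B -> r | q; N -> q q | q B B | A

Nullable nonterminals: {N, S}.
ε ∈ L(G) since S is nullable, so keep S → ε.
For each production, add variants omitting each subset of nullable occurrences: S → N r gives N r | r. A → B S r gives B S r | B r.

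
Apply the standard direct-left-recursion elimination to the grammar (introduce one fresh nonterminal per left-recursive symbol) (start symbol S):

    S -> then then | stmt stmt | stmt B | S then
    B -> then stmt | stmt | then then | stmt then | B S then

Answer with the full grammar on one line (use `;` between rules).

S -> then then S' | stmt stmt S' | stmt B S'; B -> then stmt B' | stmt B' | then then B' | stmt then B'; S' -> then S' | ε; B' -> S then B' | ε

Directly left-recursive nonterminals: S, B.
For S: α = {then}, β = {then then, stmt stmt, stmt B}. Rewrite as S → β S' and S' → α S' | ε.
For B: α = {S then}, β = {then stmt, stmt, then then, stmt then}. Rewrite as B → β B' and B' → α B' | ε.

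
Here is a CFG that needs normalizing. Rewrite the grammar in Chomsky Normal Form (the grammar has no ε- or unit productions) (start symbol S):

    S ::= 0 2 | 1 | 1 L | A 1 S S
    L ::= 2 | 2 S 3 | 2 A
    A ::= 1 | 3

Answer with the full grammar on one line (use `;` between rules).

S ::= X1 X2 | 1 | X3 L | A Y1; L ::= 2 | X2 Y3 | X2 A; A ::= 1 | 3; X1 ::= 0; X2 ::= 2; X3 ::= 1; X4 ::= 3; Y1 ::= X3 Y2; Y2 ::= S S; Y3 ::= S X4

Introduce a nonterminal for each terminal appearing in a rule of length ≥ 2: X1 → 0, X2 → 2, X3 → 1, X4 → 3.
Binarize each right-hand side of length ≥ 3 by chaining fresh nonterminals (Y1, Y2, …): affected rules were S → A X3 S S; L → X2 S X4.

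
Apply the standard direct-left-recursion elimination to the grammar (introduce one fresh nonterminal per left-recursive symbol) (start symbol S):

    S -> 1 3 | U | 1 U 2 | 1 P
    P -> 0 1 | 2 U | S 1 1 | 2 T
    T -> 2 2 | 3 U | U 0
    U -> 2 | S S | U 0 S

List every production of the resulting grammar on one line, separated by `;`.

U is directly left-recursive.
For U: α = {0 S}, β = {2, S S}. Rewrite as U → β U' and U' → α U' | ε.

S -> 1 3 | U | 1 U 2 | 1 P; P -> 0 1 | 2 U | S 1 1 | 2 T; T -> 2 2 | 3 U | U 0; U -> 2 U' | S S U'; U' -> 0 S U' | ε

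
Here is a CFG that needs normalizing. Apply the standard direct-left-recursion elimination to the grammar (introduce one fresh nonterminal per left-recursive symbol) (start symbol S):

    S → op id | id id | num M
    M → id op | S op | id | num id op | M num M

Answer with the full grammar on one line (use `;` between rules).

Directly left-recursive nonterminal: M.
For M: α = {num M}, β = {id op, S op, id, num id op}. Rewrite as M → β M' and M' → α M' | ε.

S → op id | id id | num M; M → id op M' | S op M' | id M' | num id op M'; M' → num M M' | ε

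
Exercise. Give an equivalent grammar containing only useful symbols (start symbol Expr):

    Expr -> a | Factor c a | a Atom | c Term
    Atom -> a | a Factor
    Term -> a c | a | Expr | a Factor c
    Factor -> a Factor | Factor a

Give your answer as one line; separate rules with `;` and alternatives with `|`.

Expr -> a | a Atom | c Term; Atom -> a; Term -> a c | a | Expr

Generating nonterminals: {Atom, Expr, Term}.
Reachable from Expr after that: {Atom, Expr, Term}.
Removed useless symbols: {Factor} and every production mentioning them.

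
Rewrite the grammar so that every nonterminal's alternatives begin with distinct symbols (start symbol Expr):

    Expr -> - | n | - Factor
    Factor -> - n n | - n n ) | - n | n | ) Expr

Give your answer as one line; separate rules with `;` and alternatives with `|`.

Expr has alternatives sharing prefix '-': factor to Expr → - Expr1 with Expr1 → ε | Factor.
Factor has alternatives sharing prefix '- n': factor to Factor → - n Factor1 with Factor1 → n | n ) | ε.
Factor1 has alternatives sharing prefix 'n': factor to Factor1 → n Factor11 with Factor11 → ε | ).

Expr -> n | - Expr1; Factor -> n | ) Expr | - n Factor1; Expr1 -> ε | Factor; Factor1 -> ε | n Factor11; Factor11 -> ε | )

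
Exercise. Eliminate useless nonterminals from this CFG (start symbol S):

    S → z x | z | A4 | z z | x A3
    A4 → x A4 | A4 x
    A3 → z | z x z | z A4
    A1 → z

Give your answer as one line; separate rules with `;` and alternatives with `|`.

Generating nonterminals: {A1, A3, S}.
Reachable from S after that: {A3, S}.
Removed useless symbols: {A1, A4} and every production mentioning them.

S → z x | z | z z | x A3; A3 → z | z x z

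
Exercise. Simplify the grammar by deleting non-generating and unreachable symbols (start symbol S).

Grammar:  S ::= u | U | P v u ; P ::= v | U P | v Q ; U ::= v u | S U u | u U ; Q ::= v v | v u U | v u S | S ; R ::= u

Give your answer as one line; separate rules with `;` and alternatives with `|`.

Generating nonterminals: {P, Q, R, S, U}.
Reachable from S after that: {P, Q, S, U}.
Removed useless symbols: {R} and every production mentioning them.

S ::= u | U | P v u; P ::= v | U P | v Q; U ::= v u | S U u | u U; Q ::= v v | v u U | v u S | S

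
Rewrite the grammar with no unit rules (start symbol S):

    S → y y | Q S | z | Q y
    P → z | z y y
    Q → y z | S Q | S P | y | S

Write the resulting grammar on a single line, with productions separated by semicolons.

S → y y | Q S | z | Q y; P → z | z y y; Q → y y | Q S | z | Q y | y z | S Q | S P | y

Unit pairs: Q ⇒* {S}.
Replace each nonterminal's rules with the union of the non-unit rules of every nonterminal it unit-derives.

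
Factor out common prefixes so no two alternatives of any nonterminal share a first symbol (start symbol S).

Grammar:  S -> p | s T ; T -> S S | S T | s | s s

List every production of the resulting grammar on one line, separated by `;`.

T has alternatives sharing prefix 'S': factor to T → S T' with T' → S | T.
T has alternatives sharing prefix 's': factor to T → s T'' with T'' → ε | s.

S -> p | s T; T -> S T' | s T''; T' -> S | T; T'' -> epsilon | s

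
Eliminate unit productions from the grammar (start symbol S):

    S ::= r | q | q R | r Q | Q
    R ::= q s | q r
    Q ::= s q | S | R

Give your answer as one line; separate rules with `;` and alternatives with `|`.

Unit pairs: Q ⇒* {R, S}; S ⇒* {Q, R}.
For every A with A ⇒* B via unit rules, add B's non-unit alternatives to A; then delete every rule of the form X → Y.

S ::= q s | q r | r | q | q R | r Q | s q; R ::= q s | q r; Q ::= q s | q r | r | q | q R | r Q | s q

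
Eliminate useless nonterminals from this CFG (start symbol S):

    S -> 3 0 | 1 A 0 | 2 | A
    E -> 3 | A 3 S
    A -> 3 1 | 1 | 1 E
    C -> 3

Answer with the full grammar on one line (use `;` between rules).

S -> 3 0 | 1 A 0 | 2 | A; E -> 3 | A 3 S; A -> 3 1 | 1 | 1 E

Generating nonterminals: {A, C, E, S}.
Reachable from S after that: {A, E, S}.
Removed useless symbols: {C} and every production mentioning them.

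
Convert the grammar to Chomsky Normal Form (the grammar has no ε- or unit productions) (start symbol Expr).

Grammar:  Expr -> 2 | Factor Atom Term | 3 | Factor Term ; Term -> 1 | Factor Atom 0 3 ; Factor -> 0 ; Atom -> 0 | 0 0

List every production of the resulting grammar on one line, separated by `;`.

Introduce a nonterminal for each terminal appearing in a rule of length ≥ 2: X1 → 0, X2 → 3.
Binarize each right-hand side of length ≥ 3 by chaining fresh nonterminals (Y1, Y2, …): affected rules were Expr → Factor Atom Term; Term → Factor Atom X1 X2.

Expr -> 2 | Factor Y1 | 3 | Factor Term; Term -> 1 | Factor Y2; Factor -> 0; Atom -> 0 | X1 X1; X1 -> 0; X2 -> 3; Y1 -> Atom Term; Y2 -> Atom Y3; Y3 -> X1 X2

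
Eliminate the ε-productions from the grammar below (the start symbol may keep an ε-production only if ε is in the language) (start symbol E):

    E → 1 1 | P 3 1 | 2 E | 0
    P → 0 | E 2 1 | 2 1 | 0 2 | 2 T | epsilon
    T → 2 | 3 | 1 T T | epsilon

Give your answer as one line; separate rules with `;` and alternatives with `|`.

Nullable nonterminals: {P, T}.
ε ∉ L(G), so no ε-production is kept.
For each production, add variants omitting each subset of nullable occurrences: E → P 3 1 gives P 3 1 | 3 1. P → 2 T gives 2 T | 2. T → 1 T T gives 1 T T | 1 T | 1.

E → 1 1 | P 3 1 | 3 1 | 2 E | 0; P → 0 | E 2 1 | 2 1 | 0 2 | 2 T | 2; T → 2 | 3 | 1 T T | 1 T | 1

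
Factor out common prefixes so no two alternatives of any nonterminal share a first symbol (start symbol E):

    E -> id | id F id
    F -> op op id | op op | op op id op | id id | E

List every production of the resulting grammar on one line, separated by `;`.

E has alternatives sharing prefix 'id': factor to E → id E' with E' → ε | F id.
F has alternatives sharing prefix 'op op': factor to F → op op F' with F' → id | ε | id op.
F' has alternatives sharing prefix 'id': factor to F' → id F'' with F'' → ε | op.

E -> id E'; F -> id id | E | op op F'; E' -> ε | F id; F' -> ε | id F''; F'' -> ε | op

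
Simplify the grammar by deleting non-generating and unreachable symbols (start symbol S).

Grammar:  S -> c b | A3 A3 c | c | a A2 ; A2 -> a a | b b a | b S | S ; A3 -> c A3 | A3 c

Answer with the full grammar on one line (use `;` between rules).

S -> c b | c | a A2; A2 -> a a | b b a | b S | S

Generating nonterminals: {A2, S}.
Reachable from S after that: {A2, S}.
Removed useless symbols: {A3} and every production mentioning them.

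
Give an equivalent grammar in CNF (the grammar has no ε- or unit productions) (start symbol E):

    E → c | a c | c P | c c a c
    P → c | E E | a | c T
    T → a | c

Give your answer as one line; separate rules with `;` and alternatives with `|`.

E → c | X1 X2 | X2 P | X2 Y1; P → c | E E | a | X2 T; T → a | c; X1 → a; X2 → c; Y1 → X2 Y2; Y2 → X1 X2

Introduce a nonterminal for each terminal appearing in a rule of length ≥ 2: X1 → a, X2 → c.
Binarize each right-hand side of length ≥ 3 by chaining fresh nonterminals (Y1, Y2, …): affected rules were E → X2 X2 X1 X2.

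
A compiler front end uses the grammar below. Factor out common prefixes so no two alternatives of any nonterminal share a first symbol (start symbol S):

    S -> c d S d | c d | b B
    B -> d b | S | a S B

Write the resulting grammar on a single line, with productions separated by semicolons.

S has alternatives sharing prefix 'c d': factor to S → c d S' with S' → S d | ε.

S -> b B | c d S'; B -> d b | S | a S B; S' -> S d | eps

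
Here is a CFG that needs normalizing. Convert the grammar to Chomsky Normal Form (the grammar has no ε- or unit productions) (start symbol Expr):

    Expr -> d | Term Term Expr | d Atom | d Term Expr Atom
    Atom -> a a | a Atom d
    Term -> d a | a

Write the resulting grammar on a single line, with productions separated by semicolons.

Expr -> d | Term Y1 | X1 Atom | X1 Y2; Atom -> X2 X2 | X2 Y4; Term -> X1 X2 | a; X1 -> d; X2 -> a; Y1 -> Term Expr; Y2 -> Term Y3; Y3 -> Expr Atom; Y4 -> Atom X1

Introduce a nonterminal for each terminal appearing in a rule of length ≥ 2: X1 → d, X2 → a.
Binarize each right-hand side of length ≥ 3 by chaining fresh nonterminals (Y1, Y2, …): affected rules were Expr → Term Term Expr; Expr → X1 Term Expr Atom; Atom → X2 Atom X1.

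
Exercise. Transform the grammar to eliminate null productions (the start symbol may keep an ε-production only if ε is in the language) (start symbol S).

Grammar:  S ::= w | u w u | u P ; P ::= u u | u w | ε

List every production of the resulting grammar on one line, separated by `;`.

S ::= w | u w u | u P | u; P ::= u u | u w

Nullable set = {P}.
ε ∉ L(G), so no ε-production is kept.
For each production, add variants omitting each subset of nullable occurrences: S → u P gives u P | u.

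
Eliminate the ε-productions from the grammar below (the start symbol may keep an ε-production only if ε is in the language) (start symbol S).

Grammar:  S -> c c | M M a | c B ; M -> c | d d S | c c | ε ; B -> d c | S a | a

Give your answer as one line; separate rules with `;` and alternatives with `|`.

S -> c c | M M a | M a | a | c B; M -> c | d d S | c c; B -> d c | S a | a

Nullable nonterminals: {M}.
ε ∉ L(G), so no ε-production is kept.
Add the nullable-subset variants: S → M M a gives M M a | M a | a.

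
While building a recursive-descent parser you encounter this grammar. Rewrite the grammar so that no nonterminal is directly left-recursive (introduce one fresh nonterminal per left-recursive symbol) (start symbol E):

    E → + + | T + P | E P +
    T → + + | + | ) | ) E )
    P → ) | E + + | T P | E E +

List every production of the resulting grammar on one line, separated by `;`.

E → + + E' | T + P E'; T → + + | + | ) | ) E ); P → ) | E + + | T P | E E +; E' → P + E' | eps

Left recursion appears on E.
For E: α = {P +}, β = {+ +, T + P}. Rewrite as E → β E' and E' → α E' | ε.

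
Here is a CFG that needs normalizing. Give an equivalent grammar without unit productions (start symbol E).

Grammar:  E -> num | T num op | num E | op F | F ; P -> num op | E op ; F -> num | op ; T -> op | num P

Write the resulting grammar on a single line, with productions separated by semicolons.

Unit pairs: E ⇒* {F}.
For every A with A ⇒* B via unit rules, add B's non-unit alternatives to A; then delete every rule of the form X → Y.

E -> num | T num op | num E | op F | op; P -> num op | E op; F -> num | op; T -> op | num P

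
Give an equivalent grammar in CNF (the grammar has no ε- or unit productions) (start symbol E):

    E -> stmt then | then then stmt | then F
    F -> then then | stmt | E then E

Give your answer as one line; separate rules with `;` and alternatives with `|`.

E -> X1 X2 | X2 Y1 | X2 F; F -> X2 X2 | stmt | E Y2; X1 -> stmt; X2 -> then; Y1 -> X2 X1; Y2 -> X2 E

Introduce a nonterminal for each terminal appearing in a rule of length ≥ 2: X1 → stmt, X2 → then.
Binarize each right-hand side of length ≥ 3 by chaining fresh nonterminals (Y1, Y2, …): affected rules were E → X2 X2 X1; F → E X2 E.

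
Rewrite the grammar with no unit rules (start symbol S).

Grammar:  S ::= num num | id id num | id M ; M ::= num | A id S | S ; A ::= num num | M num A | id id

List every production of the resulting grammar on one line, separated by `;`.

Unit pairs: M ⇒* {S}.
For every A with A ⇒* B via unit rules, add B's non-unit alternatives to A; then delete every rule of the form X → Y.

S ::= num num | id id num | id M; M ::= num num | id id num | id M | num | A id S; A ::= num num | M num A | id id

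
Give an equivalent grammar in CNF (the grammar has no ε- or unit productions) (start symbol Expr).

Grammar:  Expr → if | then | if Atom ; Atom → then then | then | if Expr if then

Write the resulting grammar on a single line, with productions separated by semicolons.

Introduce a nonterminal for each terminal appearing in a rule of length ≥ 2: X1 → if, X2 → then.
Binarize each right-hand side of length ≥ 3 by chaining fresh nonterminals (Y1, Y2, …): affected rules were Atom → X1 Expr X1 X2.

Expr → if | then | X1 Atom; Atom → X2 X2 | then | X1 Y1; X1 → if; X2 → then; Y1 → Expr Y2; Y2 → X1 X2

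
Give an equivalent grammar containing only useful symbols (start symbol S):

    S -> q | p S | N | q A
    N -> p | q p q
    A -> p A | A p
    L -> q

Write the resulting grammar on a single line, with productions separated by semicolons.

Generating nonterminals: {L, N, S}.
Reachable from S after that: {N, S}.
Removed useless symbols: {A, L} and every production mentioning them.

S -> q | p S | N; N -> p | q p q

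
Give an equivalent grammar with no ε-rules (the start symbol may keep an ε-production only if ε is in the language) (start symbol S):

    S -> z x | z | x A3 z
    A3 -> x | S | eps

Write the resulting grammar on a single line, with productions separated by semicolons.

S -> z x | z | x A3 z | x z; A3 -> x | S

The nullable symbols are {A3}.
ε ∉ L(G), so no ε-production is kept.
For each production, add variants omitting each subset of nullable occurrences: S → x A3 z gives x A3 z | x z.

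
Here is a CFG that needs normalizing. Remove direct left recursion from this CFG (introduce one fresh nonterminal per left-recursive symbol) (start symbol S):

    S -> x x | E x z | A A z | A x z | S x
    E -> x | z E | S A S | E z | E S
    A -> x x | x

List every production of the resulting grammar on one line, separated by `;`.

S -> x x S' | E x z S' | A A z S' | A x z S'; E -> x E' | z E E' | S A S E'; A -> x x | x; S' -> x S' | ε; E' -> z E' | S E' | ε

Left recursion appears on S, E.
For S: α = {x}, β = {x x, E x z, A A z, A x z}. Rewrite as S → β S' and S' → α S' | ε.
For E: α = {z, S}, β = {x, z E, S A S}. Rewrite as E → β E' and E' → α E' | ε.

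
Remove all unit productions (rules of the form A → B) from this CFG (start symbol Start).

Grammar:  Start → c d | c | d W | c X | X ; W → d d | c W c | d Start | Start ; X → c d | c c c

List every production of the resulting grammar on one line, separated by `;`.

Unit pairs: Start ⇒* {X}; W ⇒* {Start, X}.
Replace each nonterminal's rules with the union of the non-unit rules of every nonterminal it unit-derives.

Start → c d | c | d W | c X | c c c; W → c d | c | d W | c X | c c c | d d | c W c | d Start; X → c d | c c c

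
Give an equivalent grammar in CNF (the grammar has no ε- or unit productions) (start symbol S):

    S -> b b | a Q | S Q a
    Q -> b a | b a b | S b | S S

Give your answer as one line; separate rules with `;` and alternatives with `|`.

Introduce a nonterminal for each terminal appearing in a rule of length ≥ 2: X1 → b, X2 → a.
Binarize each right-hand side of length ≥ 3 by chaining fresh nonterminals (Y1, Y2, …): affected rules were S → S Q X2; Q → X1 X2 X1.

S -> X1 X1 | X2 Q | S Y1; Q -> X1 X2 | X1 Y2 | S X1 | S S; X1 -> b; X2 -> a; Y1 -> Q X2; Y2 -> X2 X1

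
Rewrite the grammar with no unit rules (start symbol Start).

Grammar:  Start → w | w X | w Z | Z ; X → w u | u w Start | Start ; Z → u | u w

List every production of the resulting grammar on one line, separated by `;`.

Unit pairs: Start ⇒* {Z}; X ⇒* {Start, Z}.
For each unit pair (A, B), copy every non-unit production of B to A, then drop all unit productions.

Start → u | u w | w | w X | w Z; X → u | u w | w | w X | w Z | w u | u w Start; Z → u | u w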